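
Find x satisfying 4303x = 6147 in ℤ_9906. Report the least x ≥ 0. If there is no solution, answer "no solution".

no solution

gcd(4303, 9906):
9906 = 2·4303 + 1300
4303 = 3·1300 + 403
1300 = 3·403 + 91
403 = 4·91 + 39
91 = 2·39 + 13
39 = 3·13 + 0
gcd = 13, but 13 ∤ 6147, so the congruence has no solution.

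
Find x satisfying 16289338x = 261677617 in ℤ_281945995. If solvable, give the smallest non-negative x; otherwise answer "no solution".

First find gcd(16289338, 281945995):
281945995 = 17×16289338 + 5027249
16289338 = 3×5027249 + 1207591
5027249 = 4×1207591 + 196885
1207591 = 6×196885 + 26281
196885 = 7×26281 + 12918
26281 = 2×12918 + 445
12918 = 29×445 + 13
445 = 34×13 + 3
13 = 4×3 + 1
3 = 3×1 + 0
gcd = 1, so a unique solution mod 281945995 exists.
Back-substitute for the Bézout coefficients:
1 = 13 − 4·3
1 = −4·445 + 137·13
1 = 137·12918 − 3977·445
1 = −3977·26281 + 8091·12918
1 = 8091·196885 − 60614·26281
1 = −60614·1207591 + 371775·196885
1 = 371775·5027249 − 1547714·1207591
1 = −1547714·16289338 + 5014917·5027249
1 = 5014917·281945995 − 86801303·16289338
So 16289338·(-86801303) ≡ 1 (mod 281945995), giving 16289338⁻¹ ≡ 195144692.
x ≡ 16289338⁻¹·261677617 ≡ 195144692·261677617 ≡ 39192154 (mod 281945995).

39192154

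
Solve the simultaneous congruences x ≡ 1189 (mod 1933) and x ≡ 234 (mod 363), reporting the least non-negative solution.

Write x = 1189 + 1933·k. Then 1933·k ≡ 234 − 1189 ≡ 134 (mod 363).
Need 1933⁻¹ mod 363. Extended Euclid on (363, 118):
363 = 3·118 + 9
118 = 13·9 + 1
9 = 9·1 + 0
Back-substitute:
1 = 118 − 13·9
1 = −13·363 + 40·118
1933⁻¹ ≡ 40 (mod 363), so k ≡ 40·134 ≡ 278 (mod 363).
x = 1189 + 1933·278 = 538563.

538563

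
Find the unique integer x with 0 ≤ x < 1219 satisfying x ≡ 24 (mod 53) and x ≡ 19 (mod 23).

1031

Write x = 24 + 53·k. Then 53·k ≡ 19 − 24 ≡ 18 (mod 23).
Need 53⁻¹ mod 23. Extended Euclid on (23, 7):
23 = 3·7 + 2
7 = 3·2 + 1
2 = 2·1 + 0
Back-substitute:
1 = 7 − 3·2
1 = −3·23 + 10·7
53⁻¹ ≡ 10 (mod 23), so k ≡ 10·18 ≡ 19 (mod 23).
x = 24 + 53·19 = 1031.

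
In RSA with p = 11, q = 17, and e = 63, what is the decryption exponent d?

127

φ(n) = (p−1)(q−1) = 10·16 = 160.
Need d with 63·d ≡ 1 (mod 160). Apply the extended Euclidean algorithm:
160 = 2*63 + 34
63 = 1*34 + 29
34 = 1*29 + 5
29 = 5*5 + 4
5 = 1*4 + 1
4 = 4*1 + 0
Back-substitute:
1 = 5 − 4
1 = −29 + 6·5
1 = 6·34 − 7·29
1 = −7·63 + 13·34
1 = 13·160 − 33·63
So 63·(-33) ≡ 1 (mod 160), hence d ≡ -33 ≡ 127 (mod 160).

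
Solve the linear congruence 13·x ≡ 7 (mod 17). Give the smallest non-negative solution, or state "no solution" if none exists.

11

First find gcd(13, 17):
17 = 1×13 + 4
13 = 3×4 + 1
4 = 4×1 + 0
gcd = 1, so a unique solution mod 17 exists.
Back-substitute for the Bézout coefficients:
1 = 13 − 3·4
1 = −3·17 + 4·13
So 13·(4) ≡ 1 (mod 17), giving 13⁻¹ ≡ 4.
x ≡ 13⁻¹·7 ≡ 4·7 ≡ 11 (mod 17).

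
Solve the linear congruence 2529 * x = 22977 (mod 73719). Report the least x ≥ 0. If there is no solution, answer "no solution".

4673

First find gcd(2529, 73719):
73719 = 29*2529 + 378
2529 = 6*378 + 261
378 = 1*261 + 117
261 = 2*117 + 27
117 = 4*27 + 9
27 = 3*9 + 0
gcd = 9 and 9 | 22977, so solutions exist. Divide through by 9: 281x ≡ 2553 (mod 8191).
Now find 281⁻¹ mod 8191:
8191 = 29·281 + 42
281 = 6·42 + 29
42 = 1·29 + 13
29 = 2·13 + 3
13 = 4·3 + 1
3 = 3·1 + 0
Back-substitute:
1 = 13 − 4·3
1 = −4·29 + 9·13
1 = 9·42 − 13·29
1 = −13·281 + 87·42
1 = 87·8191 − 2536·281
So 281·(-2536) ≡ 1 (mod 8191), i.e. 281⁻¹ ≡ 5655.
Then x ≡ 5655·2553 ≡ 4673 (mod 8191); the smallest non-negative solution is x = 4673.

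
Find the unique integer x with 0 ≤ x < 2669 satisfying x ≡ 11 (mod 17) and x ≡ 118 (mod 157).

Write x = 11 + 17·k. Then 17·k ≡ 118 − 11 ≡ 107 (mod 157).
Need 17⁻¹ mod 157. Extended Euclid on (157, 17):
157 = 9×17 + 4
17 = 4×4 + 1
4 = 4×1 + 0
Back-substitute:
1 = 17 − 4·4
1 = −4·157 + 37·17
17⁻¹ ≡ 37 (mod 157), so k ≡ 37·107 ≡ 34 (mod 157).
x = 11 + 17·34 = 589.

589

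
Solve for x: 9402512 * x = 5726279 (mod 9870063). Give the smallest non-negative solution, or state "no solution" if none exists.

no solution

gcd(9402512, 9870063):
9870063 = 1×9402512 + 467551
9402512 = 20×467551 + 51492
467551 = 9×51492 + 4123
51492 = 12×4123 + 2016
4123 = 2×2016 + 91
2016 = 22×91 + 14
91 = 6×14 + 7
14 = 2×7 + 0
gcd = 7, but 7 ∤ 5726279, so the congruence has no solution.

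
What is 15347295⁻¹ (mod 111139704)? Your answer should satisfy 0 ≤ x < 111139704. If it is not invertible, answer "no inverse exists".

Euclidean algorithm on 111139704, 15347295:
111139704 = 7*15347295 + 3708639
15347295 = 4*3708639 + 512739
3708639 = 7*512739 + 119466
512739 = 4*119466 + 34875
119466 = 3*34875 + 14841
34875 = 2*14841 + 5193
14841 = 2*5193 + 4455
5193 = 1*4455 + 738
4455 = 6*738 + 27
738 = 27*27 + 9
27 = 3*9 + 0
The gcd is 9, not 1, hence no inverse exists.

no inverse exists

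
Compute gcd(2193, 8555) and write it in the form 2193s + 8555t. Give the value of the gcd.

1

Apply Euclid's algorithm to 8555 and 2193:
8555 = 3×2193 + 1976
2193 = 1×1976 + 217
1976 = 9×217 + 23
217 = 9×23 + 10
23 = 2×10 + 3
10 = 3×3 + 1
3 = 3×1 + 0
gcd(2193, 8555) = 1.
Back-substituting:
1 = 10 − 3·3
1 = −3·23 + 7·10
1 = 7·217 − 66·23
1 = −66·1976 + 601·217
1 = 601·2193 − 667·1976
1 = −667·8555 + 2602·2193
So 1 = (-667)·8555 + (2602)·2193.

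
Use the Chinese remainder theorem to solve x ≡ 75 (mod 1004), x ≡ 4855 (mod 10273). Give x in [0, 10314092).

Write x = 75 + 1004·k. Then 1004·k ≡ 4855 − 75 ≡ 4780 (mod 10273).
Need 1004⁻¹ mod 10273. Extended Euclid on (10273, 1004):
10273 = 10·1004 + 233
1004 = 4·233 + 72
233 = 3·72 + 17
72 = 4·17 + 4
17 = 4·4 + 1
4 = 4·1 + 0
Back-substitute:
1 = 17 − 4·4
1 = −4·72 + 17·17
1 = 17·233 − 55·72
1 = −55·1004 + 237·233
1 = 237·10273 − 2425·1004
1004⁻¹ ≡ 7848 (mod 10273), so k ≡ 7848·4780 ≡ 6717 (mod 10273).
x = 75 + 1004·6717 = 6743943.

6743943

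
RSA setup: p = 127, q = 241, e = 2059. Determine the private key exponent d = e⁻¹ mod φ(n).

1219

φ(n) = (p−1)(q−1) = 126·240 = 30240.
Need d with 2059·d ≡ 1 (mod 30240). Apply the extended Euclidean algorithm:
30240 = 14×2059 + 1414
2059 = 1×1414 + 645
1414 = 2×645 + 124
645 = 5×124 + 25
124 = 4×25 + 24
25 = 1×24 + 1
24 = 24×1 + 0
Back-substitute:
1 = 25 − 24
1 = −124 + 5·25
1 = 5·645 − 26·124
1 = −26·1414 + 57·645
1 = 57·2059 − 83·1414
1 = −83·30240 + 1219·2059
So 2059·1219 ≡ 1 (mod 30240), hence d = 1219.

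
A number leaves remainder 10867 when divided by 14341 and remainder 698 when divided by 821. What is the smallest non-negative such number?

11067778

Write x = 10867 + 14341·k. Then 14341·k ≡ 698 − 10867 ≡ 504 (mod 821).
Need 14341⁻¹ mod 821. Extended Euclid on (821, 384):
821 = 2·384 + 53
384 = 7·53 + 13
53 = 4·13 + 1
13 = 13·1 + 0
Back-substitute:
1 = 53 − 4·13
1 = −4·384 + 29·53
1 = 29·821 − 62·384
14341⁻¹ ≡ 759 (mod 821), so k ≡ 759·504 ≡ 771 (mod 821).
x = 10867 + 14341·771 = 11067778.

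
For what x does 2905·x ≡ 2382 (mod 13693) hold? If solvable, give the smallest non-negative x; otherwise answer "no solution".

First find gcd(2905, 13693):
13693 = 4×2905 + 2073
2905 = 1×2073 + 832
2073 = 2×832 + 409
832 = 2×409 + 14
409 = 29×14 + 3
14 = 4×3 + 2
3 = 1×2 + 1
2 = 2×1 + 0
gcd = 1, so a unique solution mod 13693 exists.
Back-substitute for the Bézout coefficients:
1 = 3 − 2
1 = −14 + 5·3
1 = 5·409 − 146·14
1 = −146·832 + 297·409
1 = 297·2073 − 740·832
1 = −740·2905 + 1037·2073
1 = 1037·13693 − 4888·2905
So 2905·(-4888) ≡ 1 (mod 13693), giving 2905⁻¹ ≡ 8805.
x ≡ 2905⁻¹·2382 ≡ 8805·2382 ≡ 9527 (mod 13693).

9527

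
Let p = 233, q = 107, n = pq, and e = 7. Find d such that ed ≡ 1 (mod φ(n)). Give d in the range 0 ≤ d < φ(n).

21079

φ(n) = (p−1)(q−1) = 232·106 = 24592.
Need d with 7·d ≡ 1 (mod 24592). Apply the extended Euclidean algorithm:
24592 = 3513·7 + 1
7 = 7·1 + 0
Back-substitute:
1 = 24592 − 3513·7
So 7·(-3513) ≡ 1 (mod 24592), hence d ≡ -3513 ≡ 21079 (mod 24592).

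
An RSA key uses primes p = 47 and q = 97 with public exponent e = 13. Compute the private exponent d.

3397

φ(n) = (p−1)(q−1) = 46·96 = 4416.
Need d with 13·d ≡ 1 (mod 4416). Apply the extended Euclidean algorithm:
4416 = 339×13 + 9
13 = 1×9 + 4
9 = 2×4 + 1
4 = 4×1 + 0
Back-substitute:
1 = 9 − 2·4
1 = −2·13 + 3·9
1 = 3·4416 − 1019·13
So 13·(-1019) ≡ 1 (mod 4416), hence d ≡ -1019 ≡ 3397 (mod 4416).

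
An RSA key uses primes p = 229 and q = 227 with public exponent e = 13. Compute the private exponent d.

φ(n) = (p−1)(q−1) = 228·226 = 51528.
Need d with 13·d ≡ 1 (mod 51528). Apply the extended Euclidean algorithm:
51528 = 3963*13 + 9
13 = 1*9 + 4
9 = 2*4 + 1
4 = 4*1 + 0
Back-substitute:
1 = 9 − 2·4
1 = −2·13 + 3·9
1 = 3·51528 − 11891·13
So 13·(-11891) ≡ 1 (mod 51528), hence d ≡ -11891 ≡ 39637 (mod 51528).

39637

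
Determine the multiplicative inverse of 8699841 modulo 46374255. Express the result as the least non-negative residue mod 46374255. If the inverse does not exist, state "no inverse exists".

Compute gcd(8699841, 46374255):
46374255 = 5*8699841 + 2875050
8699841 = 3*2875050 + 74691
2875050 = 38*74691 + 36792
74691 = 2*36792 + 1107
36792 = 33*1107 + 261
1107 = 4*261 + 63
261 = 4*63 + 9
63 = 7*9 + 0
The gcd is 9, not 1, hence no inverse exists.

no inverse exists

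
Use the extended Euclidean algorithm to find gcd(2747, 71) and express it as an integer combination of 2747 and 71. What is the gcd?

1

Euclidean algorithm:
2747 = 38*71 + 49
71 = 1*49 + 22
49 = 2*22 + 5
22 = 4*5 + 2
5 = 2*2 + 1
2 = 2*1 + 0
gcd(2747, 71) = 1.
Express as a combination:
1 = 5 − 2·2
1 = −2·22 + 9·5
1 = 9·49 − 20·22
1 = −20·71 + 29·49
1 = 29·2747 − 1122·71
So 1 = (29)·2747 + (-1122)·71.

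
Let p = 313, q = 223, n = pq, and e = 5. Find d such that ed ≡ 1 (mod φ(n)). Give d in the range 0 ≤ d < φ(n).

13853

φ(n) = (p−1)(q−1) = 312·222 = 69264.
Need d with 5·d ≡ 1 (mod 69264). Apply the extended Euclidean algorithm:
69264 = 13852×5 + 4
5 = 1×4 + 1
4 = 4×1 + 0
Back-substitute:
1 = 5 − 4
1 = −69264 + 13853·5
So 5·13853 ≡ 1 (mod 69264), hence d = 13853.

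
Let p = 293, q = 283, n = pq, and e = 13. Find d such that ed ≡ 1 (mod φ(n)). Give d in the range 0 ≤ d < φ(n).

φ(n) = (p−1)(q−1) = 292·282 = 82344.
Need d with 13·d ≡ 1 (mod 82344). Apply the extended Euclidean algorithm:
82344 = 6334·13 + 2
13 = 6·2 + 1
2 = 2·1 + 0
Back-substitute:
1 = 13 − 6·2
1 = −6·82344 + 38005·13
So 13·38005 ≡ 1 (mod 82344), hence d = 38005.

38005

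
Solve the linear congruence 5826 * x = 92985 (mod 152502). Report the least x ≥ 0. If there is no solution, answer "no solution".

gcd(5826, 152502):
152502 = 26*5826 + 1026
5826 = 5*1026 + 696
1026 = 1*696 + 330
696 = 2*330 + 36
330 = 9*36 + 6
36 = 6*6 + 0
gcd = 6, but 6 ∤ 92985, so the congruence has no solution.

no solution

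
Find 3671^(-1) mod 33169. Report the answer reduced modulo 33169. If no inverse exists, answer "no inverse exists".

5358

Run Euclid on (33169, 3671):
33169 = 9*3671 + 130
3671 = 28*130 + 31
130 = 4*31 + 6
31 = 5*6 + 1
6 = 6*1 + 0
Since gcd(3671, 33169) = 1, back-substitute to write 1 as a combination:
1 = 31 − 5·6
1 = −5·130 + 21·31
1 = 21·3671 − 593·130
1 = −593·33169 + 5358·3671
So 3671·5358 ≡ 1 (mod 33169).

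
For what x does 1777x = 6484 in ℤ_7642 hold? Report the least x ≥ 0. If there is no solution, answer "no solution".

438

First find gcd(1777, 7642):
7642 = 4×1777 + 534
1777 = 3×534 + 175
534 = 3×175 + 9
175 = 19×9 + 4
9 = 2×4 + 1
4 = 4×1 + 0
gcd = 1, so a unique solution mod 7642 exists.
Back-substitute for the Bézout coefficients:
1 = 9 − 2·4
1 = −2·175 + 39·9
1 = 39·534 − 119·175
1 = −119·1777 + 396·534
1 = 396·7642 − 1703·1777
So 1777·(-1703) ≡ 1 (mod 7642), giving 1777⁻¹ ≡ 5939.
x ≡ 1777⁻¹·6484 ≡ 5939·6484 ≡ 438 (mod 7642).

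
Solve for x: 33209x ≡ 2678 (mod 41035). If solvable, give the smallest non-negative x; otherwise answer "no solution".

40762

First find gcd(33209, 41035):
41035 = 1·33209 + 7826
33209 = 4·7826 + 1905
7826 = 4·1905 + 206
1905 = 9·206 + 51
206 = 4·51 + 2
51 = 25·2 + 1
2 = 2·1 + 0
gcd = 1, so a unique solution mod 41035 exists.
Back-substitute for the Bézout coefficients:
1 = 51 − 25·2
1 = −25·206 + 101·51
1 = 101·1905 − 934·206
1 = −934·7826 + 3837·1905
1 = 3837·33209 − 16282·7826
1 = −16282·41035 + 20119·33209
So 33209·(20119) ≡ 1 (mod 41035), giving 33209⁻¹ ≡ 20119.
x ≡ 33209⁻¹·2678 ≡ 20119·2678 ≡ 40762 (mod 41035).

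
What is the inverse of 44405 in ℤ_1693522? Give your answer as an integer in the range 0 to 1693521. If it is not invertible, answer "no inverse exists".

Apply the Euclidean algorithm to 1693522 and 44405:
1693522 = 38·44405 + 6132
44405 = 7·6132 + 1481
6132 = 4·1481 + 208
1481 = 7·208 + 25
208 = 8·25 + 8
25 = 3·8 + 1
8 = 8·1 + 0
Since gcd(44405, 1693522) = 1, back-substitute to write 1 as a combination:
1 = 25 − 3·8
1 = −3·208 + 25·25
1 = 25·1481 − 178·208
1 = −178·6132 + 737·1481
1 = 737·44405 − 5337·6132
1 = −5337·1693522 + 203543·44405
So 44405·203543 ≡ 1 (mod 1693522).

203543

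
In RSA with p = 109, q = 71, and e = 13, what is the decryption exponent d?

6397

φ(n) = (p−1)(q−1) = 108·70 = 7560.
Need d with 13·d ≡ 1 (mod 7560). Apply the extended Euclidean algorithm:
7560 = 581·13 + 7
13 = 1·7 + 6
7 = 1·6 + 1
6 = 6·1 + 0
Back-substitute:
1 = 7 − 6
1 = −13 + 2·7
1 = 2·7560 − 1163·13
So 13·(-1163) ≡ 1 (mod 7560), hence d ≡ -1163 ≡ 6397 (mod 7560).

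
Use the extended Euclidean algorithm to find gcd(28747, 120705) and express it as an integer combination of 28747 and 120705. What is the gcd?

1

Repeated division:
120705 = 4×28747 + 5717
28747 = 5×5717 + 162
5717 = 35×162 + 47
162 = 3×47 + 21
47 = 2×21 + 5
21 = 4×5 + 1
5 = 5×1 + 0
gcd(28747, 120705) = 1.
Back-substituting:
1 = 21 − 4·5
1 = −4·47 + 9·21
1 = 9·162 − 31·47
1 = −31·5717 + 1094·162
1 = 1094·28747 − 5501·5717
1 = −5501·120705 + 23098·28747
So 1 = (-5501)·120705 + (23098)·28747.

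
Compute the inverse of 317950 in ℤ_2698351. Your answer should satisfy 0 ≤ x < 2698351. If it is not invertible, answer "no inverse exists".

gcd(2698351, 317950) by repeated division:
2698351 = 8*317950 + 154751
317950 = 2*154751 + 8448
154751 = 18*8448 + 2687
8448 = 3*2687 + 387
2687 = 6*387 + 365
387 = 1*365 + 22
365 = 16*22 + 13
22 = 1*13 + 9
13 = 1*9 + 4
9 = 2*4 + 1
4 = 4*1 + 0
gcd = 1, so the inverse exists. Back-substitute:
1 = 9 − 2·4
1 = −2·13 + 3·9
1 = 3·22 − 5·13
1 = −5·365 + 83·22
1 = 83·387 − 88·365
1 = −88·2687 + 611·387
1 = 611·8448 − 1921·2687
1 = −1921·154751 + 35189·8448
1 = 35189·317950 − 72299·154751
1 = −72299·2698351 + 613581·317950
So 317950·613581 ≡ 1 (mod 2698351).

613581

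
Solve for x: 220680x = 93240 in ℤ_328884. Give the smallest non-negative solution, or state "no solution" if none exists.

First find gcd(220680, 328884):
328884 = 1×220680 + 108204
220680 = 2×108204 + 4272
108204 = 25×4272 + 1404
4272 = 3×1404 + 60
1404 = 23×60 + 24
60 = 2×24 + 12
24 = 2×12 + 0
gcd = 12 and 12 | 93240, so solutions exist. Divide through by 12: 18390x ≡ 7770 (mod 27407).
Now find 18390⁻¹ mod 27407:
27407 = 1*18390 + 9017
18390 = 2*9017 + 356
9017 = 25*356 + 117
356 = 3*117 + 5
117 = 23*5 + 2
5 = 2*2 + 1
2 = 2*1 + 0
Back-substitute:
1 = 5 − 2·2
1 = −2·117 + 47·5
1 = 47·356 − 143·117
1 = −143·9017 + 3622·356
1 = 3622·18390 − 7387·9017
1 = −7387·27407 + 11009·18390
So 18390⁻¹ ≡ 11009 (mod 27407).
Then x ≡ 11009·7770 ≡ 2683 (mod 27407); the smallest non-negative solution is x = 2683.

2683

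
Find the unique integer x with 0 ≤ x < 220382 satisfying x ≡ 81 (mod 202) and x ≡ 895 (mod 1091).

Write x = 81 + 202·k. Then 202·k ≡ 895 − 81 ≡ 814 (mod 1091).
Need 202⁻¹ mod 1091. Extended Euclid on (1091, 202):
1091 = 5·202 + 81
202 = 2·81 + 40
81 = 2·40 + 1
40 = 40·1 + 0
Back-substitute:
1 = 81 − 2·40
1 = −2·202 + 5·81
1 = 5·1091 − 27·202
202⁻¹ ≡ 1064 (mod 1091), so k ≡ 1064·814 ≡ 933 (mod 1091).
x = 81 + 202·933 = 188547.

188547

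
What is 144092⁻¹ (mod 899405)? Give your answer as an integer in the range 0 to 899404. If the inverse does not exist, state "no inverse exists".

Euclidean algorithm on 899405, 144092:
899405 = 6·144092 + 34853
144092 = 4·34853 + 4680
34853 = 7·4680 + 2093
4680 = 2·2093 + 494
2093 = 4·494 + 117
494 = 4·117 + 26
117 = 4·26 + 13
26 = 2·13 + 0
The gcd is 13, not 1, hence no inverse exists.

no inverse exists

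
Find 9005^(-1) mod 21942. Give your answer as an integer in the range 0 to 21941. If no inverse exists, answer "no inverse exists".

gcd(21942, 9005) by repeated division:
21942 = 2·9005 + 3932
9005 = 2·3932 + 1141
3932 = 3·1141 + 509
1141 = 2·509 + 123
509 = 4·123 + 17
123 = 7·17 + 4
17 = 4·4 + 1
4 = 4·1 + 0
Since gcd(9005, 21942) = 1, back-substitute to write 1 as a combination:
1 = 17 − 4·4
1 = −4·123 + 29·17
1 = 29·509 − 120·123
1 = −120·1141 + 269·509
1 = 269·3932 − 927·1141
1 = −927·9005 + 2123·3932
1 = 2123·21942 − 5173·9005
Hence 9005⁻¹ ≡ -5173 ≡ 16769 (mod 21942).

16769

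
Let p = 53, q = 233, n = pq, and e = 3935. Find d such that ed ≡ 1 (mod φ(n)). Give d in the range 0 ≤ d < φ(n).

2655

φ(n) = (p−1)(q−1) = 52·232 = 12064.
Need d with 3935·d ≡ 1 (mod 12064). Apply the extended Euclidean algorithm:
12064 = 3·3935 + 259
3935 = 15·259 + 50
259 = 5·50 + 9
50 = 5·9 + 5
9 = 1·5 + 4
5 = 1·4 + 1
4 = 4·1 + 0
Back-substitute:
1 = 5 − 4
1 = −9 + 2·5
1 = 2·50 − 11·9
1 = −11·259 + 57·50
1 = 57·3935 − 866·259
1 = −866·12064 + 2655·3935
So 3935·2655 ≡ 1 (mod 12064), hence d = 2655.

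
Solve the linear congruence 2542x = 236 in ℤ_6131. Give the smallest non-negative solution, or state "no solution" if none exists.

First find gcd(2542, 6131):
6131 = 2·2542 + 1047
2542 = 2·1047 + 448
1047 = 2·448 + 151
448 = 2·151 + 146
151 = 1·146 + 5
146 = 29·5 + 1
5 = 5·1 + 0
gcd = 1, so a unique solution mod 6131 exists.
Back-substitute for the Bézout coefficients:
1 = 146 − 29·5
1 = −29·151 + 30·146
1 = 30·448 − 89·151
1 = −89·1047 + 208·448
1 = 208·2542 − 505·1047
1 = −505·6131 + 1218·2542
So 2542·(1218) ≡ 1 (mod 6131), giving 2542⁻¹ ≡ 1218.
x ≡ 2542⁻¹·236 ≡ 1218·236 ≡ 5422 (mod 6131).

5422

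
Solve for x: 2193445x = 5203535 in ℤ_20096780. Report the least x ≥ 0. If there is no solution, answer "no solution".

First find gcd(2193445, 20096780):
20096780 = 9×2193445 + 355775
2193445 = 6×355775 + 58795
355775 = 6×58795 + 3005
58795 = 19×3005 + 1700
3005 = 1×1700 + 1305
1700 = 1×1305 + 395
1305 = 3×395 + 120
395 = 3×120 + 35
120 = 3×35 + 15
35 = 2×15 + 5
15 = 3×5 + 0
gcd = 5 and 5 | 5203535, so solutions exist. Divide through by 5: 438689x ≡ 1040707 (mod 4019356).
Now find 438689⁻¹ mod 4019356:
4019356 = 9*438689 + 71155
438689 = 6*71155 + 11759
71155 = 6*11759 + 601
11759 = 19*601 + 340
601 = 1*340 + 261
340 = 1*261 + 79
261 = 3*79 + 24
79 = 3*24 + 7
24 = 3*7 + 3
7 = 2*3 + 1
3 = 3*1 + 0
Back-substitute:
1 = 7 − 2·3
1 = −2·24 + 7·7
1 = 7·79 − 23·24
1 = −23·261 + 76·79
1 = 76·340 − 99·261
1 = −99·601 + 175·340
1 = 175·11759 − 3424·601
1 = −3424·71155 + 20719·11759
1 = 20719·438689 − 127738·71155
1 = −127738·4019356 + 1170361·438689
So 438689⁻¹ ≡ 1170361 (mod 4019356).
Then x ≡ 1170361·1040707 ≡ 1359123 (mod 4019356); the smallest non-negative solution is x = 1359123.

1359123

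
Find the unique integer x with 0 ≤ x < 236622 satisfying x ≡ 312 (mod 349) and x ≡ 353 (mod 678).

Write x = 312 + 349·k. Then 349·k ≡ 353 − 312 ≡ 41 (mod 678).
Need 349⁻¹ mod 678. Extended Euclid on (678, 349):
678 = 1·349 + 329
349 = 1·329 + 20
329 = 16·20 + 9
20 = 2·9 + 2
9 = 4·2 + 1
2 = 2·1 + 0
Back-substitute:
1 = 9 − 4·2
1 = −4·20 + 9·9
1 = 9·329 − 148·20
1 = −148·349 + 157·329
1 = 157·678 − 305·349
349⁻¹ ≡ 373 (mod 678), so k ≡ 373·41 ≡ 377 (mod 678).
x = 312 + 349·377 = 131885.

131885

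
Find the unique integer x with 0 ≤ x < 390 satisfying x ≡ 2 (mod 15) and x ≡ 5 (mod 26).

Write x = 2 + 15·k. Then 15·k ≡ 5 − 2 ≡ 3 (mod 26).
Need 15⁻¹ mod 26. Extended Euclid on (26, 15):
26 = 1×15 + 11
15 = 1×11 + 4
11 = 2×4 + 3
4 = 1×3 + 1
3 = 3×1 + 0
Back-substitute:
1 = 4 − 3
1 = −11 + 3·4
1 = 3·15 − 4·11
1 = −4·26 + 7·15
15⁻¹ ≡ 7 (mod 26), so k ≡ 7·3 ≡ 21 (mod 26).
x = 2 + 15·21 = 317.

317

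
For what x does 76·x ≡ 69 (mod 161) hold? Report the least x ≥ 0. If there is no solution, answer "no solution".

92

First find gcd(76, 161):
161 = 2×76 + 9
76 = 8×9 + 4
9 = 2×4 + 1
4 = 4×1 + 0
gcd = 1, so a unique solution mod 161 exists.
Back-substitute for the Bézout coefficients:
1 = 9 − 2·4
1 = −2·76 + 17·9
1 = 17·161 − 36·76
So 76·(-36) ≡ 1 (mod 161), giving 76⁻¹ ≡ 125.
x ≡ 76⁻¹·69 ≡ 125·69 ≡ 92 (mod 161).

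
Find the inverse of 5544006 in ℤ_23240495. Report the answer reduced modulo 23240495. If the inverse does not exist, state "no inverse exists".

Apply the Euclidean algorithm to 23240495 and 5544006:
23240495 = 4*5544006 + 1064471
5544006 = 5*1064471 + 221651
1064471 = 4*221651 + 177867
221651 = 1*177867 + 43784
177867 = 4*43784 + 2731
43784 = 16*2731 + 88
2731 = 31*88 + 3
88 = 29*3 + 1
3 = 3*1 + 0
The gcd is 1. Working backward:
1 = 88 − 29·3
1 = −29·2731 + 900·88
1 = 900·43784 − 14429·2731
1 = −14429·177867 + 58616·43784
1 = 58616·221651 − 73045·177867
1 = −73045·1064471 + 350796·221651
1 = 350796·5544006 − 1827025·1064471
1 = −1827025·23240495 + 7658896·5544006
So 5544006·7658896 ≡ 1 (mod 23240495).

7658896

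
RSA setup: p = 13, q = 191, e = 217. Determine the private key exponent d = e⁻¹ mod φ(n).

1513

φ(n) = (p−1)(q−1) = 12·190 = 2280.
Need d with 217·d ≡ 1 (mod 2280). Apply the extended Euclidean algorithm:
2280 = 10×217 + 110
217 = 1×110 + 107
110 = 1×107 + 3
107 = 35×3 + 2
3 = 1×2 + 1
2 = 2×1 + 0
Back-substitute:
1 = 3 − 2
1 = −107 + 36·3
1 = 36·110 − 37·107
1 = −37·217 + 73·110
1 = 73·2280 − 767·217
So 217·(-767) ≡ 1 (mod 2280), hence d ≡ -767 ≡ 1513 (mod 2280).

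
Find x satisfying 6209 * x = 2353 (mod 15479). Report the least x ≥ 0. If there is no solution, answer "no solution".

11700

First find gcd(6209, 15479):
15479 = 2×6209 + 3061
6209 = 2×3061 + 87
3061 = 35×87 + 16
87 = 5×16 + 7
16 = 2×7 + 2
7 = 3×2 + 1
2 = 2×1 + 0
gcd = 1, so a unique solution mod 15479 exists.
Back-substitute for the Bézout coefficients:
1 = 7 − 3·2
1 = −3·16 + 7·7
1 = 7·87 − 38·16
1 = −38·3061 + 1337·87
1 = 1337·6209 − 2712·3061
1 = −2712·15479 + 6761·6209
So 6209·(6761) ≡ 1 (mod 15479), giving 6209⁻¹ ≡ 6761.
x ≡ 6209⁻¹·2353 ≡ 6761·2353 ≡ 11700 (mod 15479).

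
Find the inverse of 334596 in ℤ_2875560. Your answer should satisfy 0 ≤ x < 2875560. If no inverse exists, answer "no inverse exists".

Euclidean algorithm on 2875560, 334596:
2875560 = 8·334596 + 198792
334596 = 1·198792 + 135804
198792 = 1·135804 + 62988
135804 = 2·62988 + 9828
62988 = 6·9828 + 4020
9828 = 2·4020 + 1788
4020 = 2·1788 + 444
1788 = 4·444 + 12
444 = 37·12 + 0
The gcd is 12, not 1, hence no inverse exists.

no inverse exists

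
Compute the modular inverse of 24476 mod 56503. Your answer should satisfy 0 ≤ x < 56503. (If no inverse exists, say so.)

Apply the Euclidean algorithm to 56503 and 24476:
56503 = 2×24476 + 7551
24476 = 3×7551 + 1823
7551 = 4×1823 + 259
1823 = 7×259 + 10
259 = 25×10 + 9
10 = 1×9 + 1
9 = 9×1 + 0
gcd = 1, so the inverse exists. Back-substitute:
1 = 10 − 9
1 = −259 + 26·10
1 = 26·1823 − 183·259
1 = −183·7551 + 758·1823
1 = 758·24476 − 2457·7551
1 = −2457·56503 + 5672·24476
So 24476·5672 ≡ 1 (mod 56503).

5672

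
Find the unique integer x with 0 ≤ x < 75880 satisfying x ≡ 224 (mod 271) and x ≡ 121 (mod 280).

45481

Write x = 224 + 271·k. Then 271·k ≡ 121 − 224 ≡ 177 (mod 280).
Need 271⁻¹ mod 280. Extended Euclid on (280, 271):
280 = 1·271 + 9
271 = 30·9 + 1
9 = 9·1 + 0
Back-substitute:
1 = 271 − 30·9
1 = −30·280 + 31·271
271⁻¹ ≡ 31 (mod 280), so k ≡ 31·177 ≡ 167 (mod 280).
x = 224 + 271·167 = 45481.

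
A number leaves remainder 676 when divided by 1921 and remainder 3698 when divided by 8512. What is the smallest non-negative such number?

Write x = 676 + 1921·k. Then 1921·k ≡ 3698 − 676 ≡ 3022 (mod 8512).
Need 1921⁻¹ mod 8512. Extended Euclid on (8512, 1921):
8512 = 4*1921 + 828
1921 = 2*828 + 265
828 = 3*265 + 33
265 = 8*33 + 1
33 = 33*1 + 0
Back-substitute:
1 = 265 − 8·33
1 = −8·828 + 25·265
1 = 25·1921 − 58·828
1 = −58·8512 + 257·1921
1921⁻¹ ≡ 257 (mod 8512), so k ≡ 257·3022 ≡ 2062 (mod 8512).
x = 676 + 1921·2062 = 3961778.

3961778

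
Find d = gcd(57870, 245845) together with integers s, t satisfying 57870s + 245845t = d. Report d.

5

Euclidean algorithm:
245845 = 4×57870 + 14365
57870 = 4×14365 + 410
14365 = 35×410 + 15
410 = 27×15 + 5
15 = 3×5 + 0
gcd(57870, 245845) = 5.
Express as a combination:
5 = 410 − 27·15
5 = −27·14365 + 946·410
5 = 946·57870 − 3811·14365
5 = −3811·245845 + 16190·57870
So 5 = (-3811)·245845 + (16190)·57870.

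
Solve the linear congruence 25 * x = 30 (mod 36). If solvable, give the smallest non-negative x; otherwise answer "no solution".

First find gcd(25, 36):
36 = 1*25 + 11
25 = 2*11 + 3
11 = 3*3 + 2
3 = 1*2 + 1
2 = 2*1 + 0
gcd = 1, so a unique solution mod 36 exists.
Back-substitute for the Bézout coefficients:
1 = 3 − 2
1 = −11 + 4·3
1 = 4·25 − 9·11
1 = −9·36 + 13·25
So 25·(13) ≡ 1 (mod 36), giving 25⁻¹ ≡ 13.
x ≡ 25⁻¹·30 ≡ 13·30 ≡ 30 (mod 36).

30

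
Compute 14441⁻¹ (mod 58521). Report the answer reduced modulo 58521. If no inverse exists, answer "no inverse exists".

19172

Extended Euclidean algorithm:
58521 = 4·14441 + 757
14441 = 19·757 + 58
757 = 13·58 + 3
58 = 19·3 + 1
3 = 3·1 + 0
The gcd is 1. Working backward:
1 = 58 − 19·3
1 = −19·757 + 248·58
1 = 248·14441 − 4731·757
1 = −4731·58521 + 19172·14441
So 14441·19172 ≡ 1 (mod 58521).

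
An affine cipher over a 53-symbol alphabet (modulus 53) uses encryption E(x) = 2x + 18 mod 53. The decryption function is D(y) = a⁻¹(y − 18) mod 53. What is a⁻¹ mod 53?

Extended Euclidean algorithm:
53 = 26·2 + 1
2 = 2·1 + 0
The gcd is 1. Working backward:
1 = 53 − 26·2
So 2·(-26) ≡ 1 (mod 53), and -26 ≡ 27 (mod 53).

27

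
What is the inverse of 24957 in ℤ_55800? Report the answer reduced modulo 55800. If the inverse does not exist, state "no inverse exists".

Compute gcd(24957, 55800):
55800 = 2·24957 + 5886
24957 = 4·5886 + 1413
5886 = 4·1413 + 234
1413 = 6·234 + 9
234 = 26·9 + 0
The gcd is 9, not 1, hence no inverse exists.

no inverse exists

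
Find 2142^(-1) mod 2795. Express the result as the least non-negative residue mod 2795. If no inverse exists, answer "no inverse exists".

2123

gcd(2795, 2142) by repeated division:
2795 = 1×2142 + 653
2142 = 3×653 + 183
653 = 3×183 + 104
183 = 1×104 + 79
104 = 1×79 + 25
79 = 3×25 + 4
25 = 6×4 + 1
4 = 4×1 + 0
gcd = 1, so the inverse exists. Back-substitute:
1 = 25 − 6·4
1 = −6·79 + 19·25
1 = 19·104 − 25·79
1 = −25·183 + 44·104
1 = 44·653 − 157·183
1 = −157·2142 + 515·653
1 = 515·2795 − 672·2142
Thus 2142·(-672) ≡ 1 (mod 2795); reducing, -672 mod 2795 = 2123.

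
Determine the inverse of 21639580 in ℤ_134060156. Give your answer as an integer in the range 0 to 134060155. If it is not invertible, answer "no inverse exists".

no inverse exists

Compute gcd(21639580, 134060156):
134060156 = 6·21639580 + 4222676
21639580 = 5·4222676 + 526200
4222676 = 8·526200 + 13076
526200 = 40·13076 + 3160
13076 = 4·3160 + 436
3160 = 7·436 + 108
436 = 4·108 + 4
108 = 27·4 + 0
gcd(21639580, 134060156) = 4 ≠ 1, so 21639580 has no multiplicative inverse modulo 134060156.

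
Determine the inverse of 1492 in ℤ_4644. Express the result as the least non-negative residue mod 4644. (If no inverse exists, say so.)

no inverse exists

Euclidean algorithm on 4644, 1492:
4644 = 3*1492 + 168
1492 = 8*168 + 148
168 = 1*148 + 20
148 = 7*20 + 8
20 = 2*8 + 4
8 = 2*4 + 0
The gcd is 4, not 1, hence no inverse exists.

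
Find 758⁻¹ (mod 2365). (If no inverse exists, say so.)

2287

Run Euclid on (2365, 758):
2365 = 3·758 + 91
758 = 8·91 + 30
91 = 3·30 + 1
30 = 30·1 + 0
gcd = 1, so the inverse exists. Back-substitute:
1 = 91 − 3·30
1 = −3·758 + 25·91
1 = 25·2365 − 78·758
Thus 758·(-78) ≡ 1 (mod 2365); reducing, -78 mod 2365 = 2287.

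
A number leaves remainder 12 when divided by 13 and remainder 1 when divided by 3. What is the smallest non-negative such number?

25

Write x = 12 + 13·k. Then 13·k ≡ 1 − 12 ≡ 1 (mod 3).
Need 13⁻¹ mod 3. Extended Euclid on (3, 1):
3 = 3·1 + 0
13⁻¹ ≡ 1 (mod 3), so k ≡ 1·1 ≡ 1 (mod 3).
x = 12 + 13·1 = 25.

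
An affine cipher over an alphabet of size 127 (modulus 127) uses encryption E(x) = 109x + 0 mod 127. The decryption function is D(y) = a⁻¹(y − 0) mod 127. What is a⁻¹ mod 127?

Run Euclid on (127, 109):
127 = 1×109 + 18
109 = 6×18 + 1
18 = 18×1 + 0
gcd = 1, so the inverse exists. Back-substitute:
1 = 109 − 6·18
1 = −6·127 + 7·109
So 109·7 ≡ 1 (mod 127).

7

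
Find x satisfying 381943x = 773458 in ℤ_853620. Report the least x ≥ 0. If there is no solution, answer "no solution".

First find gcd(381943, 853620):
853620 = 2·381943 + 89734
381943 = 4·89734 + 23007
89734 = 3·23007 + 20713
23007 = 1·20713 + 2294
20713 = 9·2294 + 67
2294 = 34·67 + 16
67 = 4·16 + 3
16 = 5·3 + 1
3 = 3·1 + 0
gcd = 1, so a unique solution mod 853620 exists.
Back-substitute for the Bézout coefficients:
1 = 16 − 5·3
1 = −5·67 + 21·16
1 = 21·2294 − 719·67
1 = −719·20713 + 6492·2294
1 = 6492·23007 − 7211·20713
1 = −7211·89734 + 28125·23007
1 = 28125·381943 − 119711·89734
1 = −119711·853620 + 267547·381943
So 381943·(267547) ≡ 1 (mod 853620), giving 381943⁻¹ ≡ 267547.
x ≡ 381943⁻¹·773458 ≡ 267547·773458 ≡ 99886 (mod 853620).

99886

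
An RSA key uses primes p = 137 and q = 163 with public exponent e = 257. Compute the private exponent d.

21089

φ(n) = (p−1)(q−1) = 136·162 = 22032.
Need d with 257·d ≡ 1 (mod 22032). Apply the extended Euclidean algorithm:
22032 = 85×257 + 187
257 = 1×187 + 70
187 = 2×70 + 47
70 = 1×47 + 23
47 = 2×23 + 1
23 = 23×1 + 0
Back-substitute:
1 = 47 − 2·23
1 = −2·70 + 3·47
1 = 3·187 − 8·70
1 = −8·257 + 11·187
1 = 11·22032 − 943·257
So 257·(-943) ≡ 1 (mod 22032), hence d ≡ -943 ≡ 21089 (mod 22032).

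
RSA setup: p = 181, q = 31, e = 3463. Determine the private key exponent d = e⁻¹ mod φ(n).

1327

φ(n) = (p−1)(q−1) = 180·30 = 5400.
Need d with 3463·d ≡ 1 (mod 5400). Apply the extended Euclidean algorithm:
5400 = 1×3463 + 1937
3463 = 1×1937 + 1526
1937 = 1×1526 + 411
1526 = 3×411 + 293
411 = 1×293 + 118
293 = 2×118 + 57
118 = 2×57 + 4
57 = 14×4 + 1
4 = 4×1 + 0
Back-substitute:
1 = 57 − 14·4
1 = −14·118 + 29·57
1 = 29·293 − 72·118
1 = −72·411 + 101·293
1 = 101·1526 − 375·411
1 = −375·1937 + 476·1526
1 = 476·3463 − 851·1937
1 = −851·5400 + 1327·3463
So 3463·1327 ≡ 1 (mod 5400), hence d = 1327.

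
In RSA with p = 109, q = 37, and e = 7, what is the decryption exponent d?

φ(n) = (p−1)(q−1) = 108·36 = 3888.
Need d with 7·d ≡ 1 (mod 3888). Apply the extended Euclidean algorithm:
3888 = 555×7 + 3
7 = 2×3 + 1
3 = 3×1 + 0
Back-substitute:
1 = 7 − 2·3
1 = −2·3888 + 1111·7
So 7·1111 ≡ 1 (mod 3888), hence d = 1111.

1111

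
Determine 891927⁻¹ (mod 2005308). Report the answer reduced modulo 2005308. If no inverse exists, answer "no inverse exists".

Euclidean algorithm on 2005308, 891927:
2005308 = 2*891927 + 221454
891927 = 4*221454 + 6111
221454 = 36*6111 + 1458
6111 = 4*1458 + 279
1458 = 5*279 + 63
279 = 4*63 + 27
63 = 2*27 + 9
27 = 3*9 + 0
The gcd is 9, not 1, hence no inverse exists.

no inverse exists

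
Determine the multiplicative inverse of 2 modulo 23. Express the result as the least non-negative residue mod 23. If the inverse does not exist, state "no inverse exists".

gcd(23, 2) by repeated division:
23 = 11*2 + 1
2 = 2*1 + 0
gcd = 1, so the inverse exists. Back-substitute:
1 = 23 − 11·2
So 2·(-11) ≡ 1 (mod 23), and -11 ≡ 12 (mod 23).

12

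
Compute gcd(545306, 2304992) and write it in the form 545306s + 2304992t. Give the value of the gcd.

2

Euclidean algorithm:
2304992 = 4·545306 + 123768
545306 = 4·123768 + 50234
123768 = 2·50234 + 23300
50234 = 2·23300 + 3634
23300 = 6·3634 + 1496
3634 = 2·1496 + 642
1496 = 2·642 + 212
642 = 3·212 + 6
212 = 35·6 + 2
6 = 3·2 + 0
gcd(545306, 2304992) = 2.
Working backward:
2 = 212 − 35·6
2 = −35·642 + 106·212
2 = 106·1496 − 247·642
2 = −247·3634 + 600·1496
2 = 600·23300 − 3847·3634
2 = −3847·50234 + 8294·23300
2 = 8294·123768 − 20435·50234
2 = −20435·545306 + 90034·123768
2 = 90034·2304992 − 380571·545306
So 2 = (90034)·2304992 + (-380571)·545306.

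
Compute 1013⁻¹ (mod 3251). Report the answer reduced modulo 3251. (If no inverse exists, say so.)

Extended Euclidean algorithm:
3251 = 3×1013 + 212
1013 = 4×212 + 165
212 = 1×165 + 47
165 = 3×47 + 24
47 = 1×24 + 23
24 = 1×23 + 1
23 = 23×1 + 0
Since gcd(1013, 3251) = 1, back-substitute to write 1 as a combination:
1 = 24 − 23
1 = −47 + 2·24
1 = 2·165 − 7·47
1 = −7·212 + 9·165
1 = 9·1013 − 43·212
1 = −43·3251 + 138·1013
So 1013·138 ≡ 1 (mod 3251).

138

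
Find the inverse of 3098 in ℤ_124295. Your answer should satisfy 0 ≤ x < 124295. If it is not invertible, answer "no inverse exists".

Apply the Euclidean algorithm to 124295 and 3098:
124295 = 40×3098 + 375
3098 = 8×375 + 98
375 = 3×98 + 81
98 = 1×81 + 17
81 = 4×17 + 13
17 = 1×13 + 4
13 = 3×4 + 1
4 = 4×1 + 0
Since gcd(3098, 124295) = 1, back-substitute to write 1 as a combination:
1 = 13 − 3·4
1 = −3·17 + 4·13
1 = 4·81 − 19·17
1 = −19·98 + 23·81
1 = 23·375 − 88·98
1 = −88·3098 + 727·375
1 = 727·124295 − 29168·3098
Thus 3098·(-29168) ≡ 1 (mod 124295); reducing, -29168 mod 124295 = 95127.

95127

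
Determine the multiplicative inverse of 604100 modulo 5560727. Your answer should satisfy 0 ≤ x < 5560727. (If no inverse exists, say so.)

3742164

gcd(5560727, 604100) by repeated division:
5560727 = 9×604100 + 123827
604100 = 4×123827 + 108792
123827 = 1×108792 + 15035
108792 = 7×15035 + 3547
15035 = 4×3547 + 847
3547 = 4×847 + 159
847 = 5×159 + 52
159 = 3×52 + 3
52 = 17×3 + 1
3 = 3×1 + 0
Since gcd(604100, 5560727) = 1, back-substitute to write 1 as a combination:
1 = 52 − 17·3
1 = −17·159 + 52·52
1 = 52·847 − 277·159
1 = −277·3547 + 1160·847
1 = 1160·15035 − 4917·3547
1 = −4917·108792 + 35579·15035
1 = 35579·123827 − 40496·108792
1 = −40496·604100 + 197563·123827
1 = 197563·5560727 − 1818563·604100
Hence 604100⁻¹ ≡ -1818563 ≡ 3742164 (mod 5560727).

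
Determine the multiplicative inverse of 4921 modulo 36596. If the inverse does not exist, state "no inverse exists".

Euclidean algorithm on 36596, 4921:
36596 = 7·4921 + 2149
4921 = 2·2149 + 623
2149 = 3·623 + 280
623 = 2·280 + 63
280 = 4·63 + 28
63 = 2·28 + 7
28 = 4·7 + 0
Since gcd = 7 > 1, 4921 is not a unit mod 36596.

no inverse exists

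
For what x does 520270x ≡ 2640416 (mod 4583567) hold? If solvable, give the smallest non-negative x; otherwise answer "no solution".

First find gcd(520270, 4583567):
4583567 = 8×520270 + 421407
520270 = 1×421407 + 98863
421407 = 4×98863 + 25955
98863 = 3×25955 + 20998
25955 = 1×20998 + 4957
20998 = 4×4957 + 1170
4957 = 4×1170 + 277
1170 = 4×277 + 62
277 = 4×62 + 29
62 = 2×29 + 4
29 = 7×4 + 1
4 = 4×1 + 0
gcd = 1, so a unique solution mod 4583567 exists.
Back-substitute for the Bézout coefficients:
1 = 29 − 7·4
1 = −7·62 + 15·29
1 = 15·277 − 67·62
1 = −67·1170 + 283·277
1 = 283·4957 − 1199·1170
1 = −1199·20998 + 5079·4957
1 = 5079·25955 − 6278·20998
1 = −6278·98863 + 23913·25955
1 = 23913·421407 − 101930·98863
1 = −101930·520270 + 125843·421407
1 = 125843·4583567 − 1108674·520270
So 520270·(-1108674) ≡ 1 (mod 4583567), giving 520270⁻¹ ≡ 3474893.
x ≡ 520270⁻¹·2640416 ≡ 3474893·2640416 ≡ 3249671 (mod 4583567).

3249671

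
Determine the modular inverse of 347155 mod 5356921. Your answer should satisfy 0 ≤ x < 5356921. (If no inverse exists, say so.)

1328201

Extended Euclidean algorithm:
5356921 = 15×347155 + 149596
347155 = 2×149596 + 47963
149596 = 3×47963 + 5707
47963 = 8×5707 + 2307
5707 = 2×2307 + 1093
2307 = 2×1093 + 121
1093 = 9×121 + 4
121 = 30×4 + 1
4 = 4×1 + 0
gcd = 1, so the inverse exists. Back-substitute:
1 = 121 − 30·4
1 = −30·1093 + 271·121
1 = 271·2307 − 572·1093
1 = −572·5707 + 1415·2307
1 = 1415·47963 − 11892·5707
1 = −11892·149596 + 37091·47963
1 = 37091·347155 − 86074·149596
1 = −86074·5356921 + 1328201·347155
So 347155·1328201 ≡ 1 (mod 5356921).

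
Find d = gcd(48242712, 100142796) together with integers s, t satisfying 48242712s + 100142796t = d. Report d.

12

Repeated division:
100142796 = 2*48242712 + 3657372
48242712 = 13*3657372 + 696876
3657372 = 5*696876 + 172992
696876 = 4*172992 + 4908
172992 = 35*4908 + 1212
4908 = 4*1212 + 60
1212 = 20*60 + 12
60 = 5*12 + 0
gcd(48242712, 100142796) = 12.
Express as a combination:
12 = 1212 − 20·60
12 = −20·4908 + 81·1212
12 = 81·172992 − 2855·4908
12 = −2855·696876 + 11501·172992
12 = 11501·3657372 − 60360·696876
12 = −60360·48242712 + 796181·3657372
12 = 796181·100142796 − 1652722·48242712
So 12 = (796181)·100142796 + (-1652722)·48242712.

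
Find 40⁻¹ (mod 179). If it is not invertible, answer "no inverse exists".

Extended Euclidean algorithm:
179 = 4*40 + 19
40 = 2*19 + 2
19 = 9*2 + 1
2 = 2*1 + 0
gcd = 1, so the inverse exists. Back-substitute:
1 = 19 − 9·2
1 = −9·40 + 19·19
1 = 19·179 − 85·40
Hence 40⁻¹ ≡ -85 ≡ 94 (mod 179).

94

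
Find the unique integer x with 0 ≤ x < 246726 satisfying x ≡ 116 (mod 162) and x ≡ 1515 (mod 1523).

Write x = 116 + 162·k. Then 162·k ≡ 1515 − 116 ≡ 1399 (mod 1523).
Need 162⁻¹ mod 1523. Extended Euclid on (1523, 162):
1523 = 9·162 + 65
162 = 2·65 + 32
65 = 2·32 + 1
32 = 32·1 + 0
Back-substitute:
1 = 65 − 2·32
1 = −2·162 + 5·65
1 = 5·1523 − 47·162
162⁻¹ ≡ 1476 (mod 1523), so k ≡ 1476·1399 ≡ 1259 (mod 1523).
x = 116 + 162·1259 = 204074.

204074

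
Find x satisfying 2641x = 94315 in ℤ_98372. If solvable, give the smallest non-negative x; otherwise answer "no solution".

First find gcd(2641, 98372):
98372 = 37*2641 + 655
2641 = 4*655 + 21
655 = 31*21 + 4
21 = 5*4 + 1
4 = 4*1 + 0
gcd = 1, so a unique solution mod 98372 exists.
Back-substitute for the Bézout coefficients:
1 = 21 − 5·4
1 = −5·655 + 156·21
1 = 156·2641 − 629·655
1 = −629·98372 + 23429·2641
So 2641·(23429) ≡ 1 (mod 98372), giving 2641⁻¹ ≡ 23429.
x ≡ 2641⁻¹·94315 ≡ 23429·94315 ≡ 74271 (mod 98372).

74271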